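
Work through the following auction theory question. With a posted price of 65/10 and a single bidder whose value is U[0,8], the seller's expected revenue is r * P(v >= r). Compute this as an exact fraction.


Step 1: Posted price r = 13/2, value support [0,8]
Step 2: P(v >= r) = (8 - 13/2)/8 = 3/16
Step 3: Expected revenue = r * P(v >= r) = 13/2 * 3/16
Step 4: Revenue = 39/32

39/32


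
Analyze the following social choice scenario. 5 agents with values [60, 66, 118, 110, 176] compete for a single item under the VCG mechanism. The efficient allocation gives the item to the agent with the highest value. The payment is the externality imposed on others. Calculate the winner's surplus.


Step 1: The winner is the agent with the highest value: agent 4 with value 176
Step 2: Values of other agents: [60, 66, 118, 110]
Step 3: VCG payment = max of others' values = 118
Step 4: Surplus = 176 - 118 = 58

58


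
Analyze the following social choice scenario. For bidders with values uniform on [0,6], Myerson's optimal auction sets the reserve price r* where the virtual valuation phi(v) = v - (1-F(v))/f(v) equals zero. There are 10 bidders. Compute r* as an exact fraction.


Step 1: For U[0,6], F(v) = v/6 and f(v) = 1/6
Step 2: phi(v) = v - (1 - v/6)/(1/6) = v - (6 - v) = 2v - 6
Step 3: Set phi(r*) = 0: 2r* - 6 = 0
Step 4: r* = 6/2 = 3 (the number of bidders n = 10 does not enter)

3


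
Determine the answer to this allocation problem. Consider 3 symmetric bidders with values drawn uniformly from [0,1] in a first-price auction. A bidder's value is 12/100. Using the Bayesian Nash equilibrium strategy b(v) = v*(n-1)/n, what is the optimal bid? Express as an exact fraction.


Step 1: The symmetric BNE bidding function is b(v) = v * (n-1) / n
Step 2: Substitute v = 3/25 and n = 3
Step 3: b = 3/25 * 2/3
Step 4: b = 2/25

2/25


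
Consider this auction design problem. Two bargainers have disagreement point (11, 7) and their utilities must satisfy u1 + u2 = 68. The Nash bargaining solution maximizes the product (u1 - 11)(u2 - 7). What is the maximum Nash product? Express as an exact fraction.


Step 1: The Nash solution splits surplus symmetrically above the disagreement point
Step 2: u1 = (total + d1 - d2)/2 = (68 + 11 - 7)/2 = 36
Step 3: u2 = (total - d1 + d2)/2 = (68 - 11 + 7)/2 = 32
Step 4: Nash product = (36 - 11) * (32 - 7)
Step 5: = 25 * 25 = 625

625


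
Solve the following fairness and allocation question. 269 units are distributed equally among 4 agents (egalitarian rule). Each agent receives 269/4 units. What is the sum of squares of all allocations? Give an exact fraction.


Step 1: Each agent's share = 269/4
Step 2: Square of each share = (269/4)^2 = 72361/16
Step 3: Sum of squares = 4 * 72361/16 = 72361/4

72361/4


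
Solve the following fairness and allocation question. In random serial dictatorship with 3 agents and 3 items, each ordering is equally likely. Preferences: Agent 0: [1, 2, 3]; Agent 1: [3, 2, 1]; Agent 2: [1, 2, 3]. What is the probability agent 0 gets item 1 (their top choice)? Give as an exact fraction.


Step 1: Agent 0 wants item 1
Step 2: There are 6 possible orderings of agents
Step 3: In 3 orderings, agent 0 gets item 1
Step 4: Probability = 3/6 = 1/2

1/2


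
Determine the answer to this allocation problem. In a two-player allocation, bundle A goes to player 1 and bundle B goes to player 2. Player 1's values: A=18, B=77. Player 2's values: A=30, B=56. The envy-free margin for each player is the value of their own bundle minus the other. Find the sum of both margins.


Step 1: Player 1's margin = v1(A) - v1(B) = 18 - 77 = -59
Step 2: Player 2's margin = v2(B) - v2(A) = 56 - 30 = 26
Step 3: Total margin = -59 + 26 = -33

-33


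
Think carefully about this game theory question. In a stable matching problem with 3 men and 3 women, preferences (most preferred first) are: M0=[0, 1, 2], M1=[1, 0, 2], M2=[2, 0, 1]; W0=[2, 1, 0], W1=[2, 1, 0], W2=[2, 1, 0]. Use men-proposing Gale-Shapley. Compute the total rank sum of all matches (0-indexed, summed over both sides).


Step 1: Run Gale-Shapley (men propose, women hold best offer):
  M0 proposes to W0; she accepts
  M1 proposes to W1; she accepts
  M2 proposes to W2; she accepts
Step 2: Final matching: W0-M0, W1-M1, W2-M2
Step 3: 0-indexed ranks (man's rank of his match, then woman's): 0 + 2 + 0 + 1 + 0 + 0
Step 4: Total rank sum = 3

3


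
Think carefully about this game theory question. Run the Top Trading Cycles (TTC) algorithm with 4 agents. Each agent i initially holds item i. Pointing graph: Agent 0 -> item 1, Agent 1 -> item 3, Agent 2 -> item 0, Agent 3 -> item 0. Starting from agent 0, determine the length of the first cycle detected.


Step 1: Trace the pointer graph from agent 0: 0 -> 1 -> 3 -> 0
Step 2: A cycle is detected when we revisit agent 0
Step 3: The cycle is: 0 -> 1 -> 3 -> 0
Step 4: Cycle length = 3

3


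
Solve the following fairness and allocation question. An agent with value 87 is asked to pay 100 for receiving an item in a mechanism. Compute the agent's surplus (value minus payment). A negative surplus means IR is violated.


Step 1: Surplus = value - payment = 87 - 100 = -13
Step 2: IR is violated (surplus < 0)

-13


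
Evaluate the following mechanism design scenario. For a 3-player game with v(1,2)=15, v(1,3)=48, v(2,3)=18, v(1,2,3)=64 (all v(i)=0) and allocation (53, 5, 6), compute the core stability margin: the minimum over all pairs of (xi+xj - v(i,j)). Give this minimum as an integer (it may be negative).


Step 1: Slack for coalition (1,2): x1+x2 - v12 = 58 - 15 = 43
Step 2: Slack for coalition (1,3): x1+x3 - v13 = 59 - 48 = 11
Step 3: Slack for coalition (2,3): x2+x3 - v23 = 11 - 18 = -7
Step 4: Minimum slack = min(43, 11, -7) = -7, attained by (2,3); coalition (2,3) can block (slack < 0), so the allocation is not in the core

-7


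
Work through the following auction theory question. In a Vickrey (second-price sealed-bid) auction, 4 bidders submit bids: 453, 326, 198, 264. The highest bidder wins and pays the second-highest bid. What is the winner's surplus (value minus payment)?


Step 1: Sort bids in descending order: 453, 326, 264, 198
Step 2: The winning bid is the highest: 453
Step 3: The payment equals the second-highest bid: 326
Step 4: Surplus = winner's bid - payment = 453 - 326 = 127

127


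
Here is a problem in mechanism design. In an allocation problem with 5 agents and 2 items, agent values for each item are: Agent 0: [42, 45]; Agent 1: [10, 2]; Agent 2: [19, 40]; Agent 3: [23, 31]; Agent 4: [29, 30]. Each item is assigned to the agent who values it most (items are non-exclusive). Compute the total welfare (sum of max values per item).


Step 1: For each item, find the maximum value among all agents.
Step 2: Item 0 -> Agent 0 (value 42)
Step 3: Item 1 -> Agent 0 (value 45)
Step 4: Total welfare = 42 + 45 = 87

87


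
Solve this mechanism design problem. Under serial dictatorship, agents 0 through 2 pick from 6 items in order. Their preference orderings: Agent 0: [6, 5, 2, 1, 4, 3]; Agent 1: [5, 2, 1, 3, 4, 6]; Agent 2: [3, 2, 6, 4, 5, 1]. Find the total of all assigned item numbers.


Step 1: Agent 0 picks item 6
Step 2: Agent 1 picks item 5
Step 3: Agent 2 picks item 3
Step 4: Sum = 6 + 5 + 3 = 14

14


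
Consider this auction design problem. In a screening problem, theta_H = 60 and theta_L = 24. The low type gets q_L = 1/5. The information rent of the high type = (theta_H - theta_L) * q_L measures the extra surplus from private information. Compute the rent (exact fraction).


Step 1: theta_H - theta_L = 60 - 24 = 36
Step 2: Information rent = (theta_H - theta_L) * q_L
Step 3: = 36 * 1/5
Step 4: = 36/5

36/5


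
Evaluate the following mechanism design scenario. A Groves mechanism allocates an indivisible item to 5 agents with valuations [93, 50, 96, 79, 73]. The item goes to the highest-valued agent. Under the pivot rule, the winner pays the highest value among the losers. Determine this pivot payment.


Step 1: The efficient winner is agent 2 with value 96
Step 2: Other agents' values: [93, 50, 79, 73]
Step 3: Pivot payment = max(others) = 93
Step 4: The winner pays 93

93


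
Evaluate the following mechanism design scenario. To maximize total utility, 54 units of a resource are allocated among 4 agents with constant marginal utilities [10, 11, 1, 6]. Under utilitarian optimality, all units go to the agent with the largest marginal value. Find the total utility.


Step 1: The marginal utilities are [10, 11, 1, 6]
Step 2: The highest marginal utility is 11
Step 3: All 54 units go to that agent
Step 4: Total utility = 11 * 54 = 594

594


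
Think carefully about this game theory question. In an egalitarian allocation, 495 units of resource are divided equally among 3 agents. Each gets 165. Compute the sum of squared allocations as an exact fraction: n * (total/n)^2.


Step 1: Each agent's share = 495/3 = 165
Step 2: Square of each share = (165)^2 = 27225
Step 3: Sum of squares = 3 * 27225 = 81675

81675


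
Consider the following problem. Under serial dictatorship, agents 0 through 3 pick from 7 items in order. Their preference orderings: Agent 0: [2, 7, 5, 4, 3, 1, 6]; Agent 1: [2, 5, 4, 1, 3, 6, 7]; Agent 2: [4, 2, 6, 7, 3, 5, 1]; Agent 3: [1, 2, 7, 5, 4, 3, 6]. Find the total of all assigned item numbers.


Step 1: Agent 0 picks item 2
Step 2: Agent 1 picks item 5
Step 3: Agent 2 picks item 4
Step 4: Agent 3 picks item 1
Step 5: Sum = 2 + 5 + 4 + 1 = 12

12


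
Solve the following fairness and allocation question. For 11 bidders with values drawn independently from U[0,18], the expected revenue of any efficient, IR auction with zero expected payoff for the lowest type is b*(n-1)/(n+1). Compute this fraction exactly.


Step 1: By Revenue Equivalence, expected revenue = b*(n-1)/(n+1)
Step 2: Substituting n = 11, b = 18
Step 3: Revenue = 18*(11-1)/(11+1) = 18*10/12
Step 4: Revenue = 180/12 = 15

15


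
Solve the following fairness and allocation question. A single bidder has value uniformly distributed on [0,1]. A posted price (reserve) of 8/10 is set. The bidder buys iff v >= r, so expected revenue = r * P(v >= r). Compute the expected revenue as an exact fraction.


Step 1: Posted price r = 4/5, value support [0,1]
Step 2: P(v >= r) = (1 - 4/5)/1 = 1/5
Step 3: Expected revenue = r * P(v >= r) = 4/5 * 1/5
Step 4: Revenue = 4/25

4/25


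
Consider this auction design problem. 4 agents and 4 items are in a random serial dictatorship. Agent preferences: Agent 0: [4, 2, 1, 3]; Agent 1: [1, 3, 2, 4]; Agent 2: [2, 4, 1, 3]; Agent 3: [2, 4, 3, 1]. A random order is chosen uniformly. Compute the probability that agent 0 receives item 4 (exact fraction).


Step 1: Agent 0 wants item 4
Step 2: There are 24 possible orderings of agents
Step 3: In 16 orderings, agent 0 gets item 4
Step 4: Probability = 16/24 = 2/3

2/3


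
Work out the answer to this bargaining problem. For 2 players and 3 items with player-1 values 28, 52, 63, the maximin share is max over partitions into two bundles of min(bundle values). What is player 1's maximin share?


Step 1: Item values = 28, 52, 63
Step 2: Enumerate all 2-bundle partitions and take the smaller bundle:
  Partition 1: {28} vs {52,63} -> bundles 28, 115; min = 28
  Partition 2: {52} vs {28,63} -> bundles 52, 91; min = 52
  Partition 3: {63} vs {28,52} -> bundles 63, 80; min = 63
Step 3: MMS = max(28, 52, 63) = 63

63


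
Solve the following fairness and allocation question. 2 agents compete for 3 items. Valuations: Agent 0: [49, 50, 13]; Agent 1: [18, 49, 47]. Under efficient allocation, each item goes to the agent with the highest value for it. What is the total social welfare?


Step 1: For each item, find the maximum value among all agents.
Step 2: Item 0 -> Agent 0 (value 49)
Step 3: Item 1 -> Agent 0 (value 50)
Step 4: Item 2 -> Agent 1 (value 47)
Step 5: Total welfare = 49 + 50 + 47 = 146

146


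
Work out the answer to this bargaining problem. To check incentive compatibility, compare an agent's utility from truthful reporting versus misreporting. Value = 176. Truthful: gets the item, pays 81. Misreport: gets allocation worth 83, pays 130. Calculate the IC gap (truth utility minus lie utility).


Step 1: U(truth) = value - payment = 176 - 81 = 95
Step 2: U(lie) = allocation - payment = 83 - 130 = -47
Step 3: IC gap = 95 - (-47) = 142

142


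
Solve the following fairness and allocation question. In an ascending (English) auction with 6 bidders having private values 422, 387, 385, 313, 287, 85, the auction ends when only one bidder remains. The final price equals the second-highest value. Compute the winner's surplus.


Step 1: Identify the highest value: 422
Step 2: Identify the second-highest value: 387
Step 3: The final price = second-highest value = 387
Step 4: Surplus = 422 - 387 = 35

35


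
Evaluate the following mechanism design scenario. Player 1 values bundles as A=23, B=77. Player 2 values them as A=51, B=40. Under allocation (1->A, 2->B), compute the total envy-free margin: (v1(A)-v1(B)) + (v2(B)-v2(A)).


Step 1: Player 1's margin = v1(A) - v1(B) = 23 - 77 = -54
Step 2: Player 2's margin = v2(B) - v2(A) = 40 - 51 = -11
Step 3: Total margin = -54 + -11 = -65

-65


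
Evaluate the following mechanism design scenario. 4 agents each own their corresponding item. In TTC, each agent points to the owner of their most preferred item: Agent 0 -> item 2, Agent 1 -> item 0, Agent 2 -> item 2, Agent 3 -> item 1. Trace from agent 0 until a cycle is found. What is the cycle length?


Step 1: Trace the pointer graph from agent 0: 0 -> 2 -> 2
Step 2: A cycle is detected when we revisit agent 2
Step 3: The cycle is: 2 -> 2
Step 4: Cycle length = 1

1


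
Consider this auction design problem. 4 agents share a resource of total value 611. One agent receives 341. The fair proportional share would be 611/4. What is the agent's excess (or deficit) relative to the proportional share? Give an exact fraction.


Step 1: Proportional share = 611/4
Step 2: Agent's actual allocation = 341
Step 3: Excess = 341 - 611/4 = 753/4

753/4


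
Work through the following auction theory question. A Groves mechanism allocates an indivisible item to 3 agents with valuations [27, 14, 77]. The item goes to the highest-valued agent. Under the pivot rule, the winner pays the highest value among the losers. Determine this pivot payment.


Step 1: The efficient winner is agent 2 with value 77
Step 2: Other agents' values: [27, 14]
Step 3: Pivot payment = max(others) = 27
Step 4: The winner pays 27

27


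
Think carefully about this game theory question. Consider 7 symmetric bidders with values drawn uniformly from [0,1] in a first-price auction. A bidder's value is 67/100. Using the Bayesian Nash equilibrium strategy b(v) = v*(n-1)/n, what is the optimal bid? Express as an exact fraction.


Step 1: The symmetric BNE bidding function is b(v) = v * (n-1) / n
Step 2: Substitute v = 67/100 and n = 7
Step 3: b = 67/100 * 6/7
Step 4: b = 201/350

201/350


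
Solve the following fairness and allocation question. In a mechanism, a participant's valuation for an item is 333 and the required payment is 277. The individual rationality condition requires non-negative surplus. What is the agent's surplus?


Step 1: Surplus = value - payment = 333 - 277 = 56
Step 2: IR is satisfied (surplus >= 0)

56


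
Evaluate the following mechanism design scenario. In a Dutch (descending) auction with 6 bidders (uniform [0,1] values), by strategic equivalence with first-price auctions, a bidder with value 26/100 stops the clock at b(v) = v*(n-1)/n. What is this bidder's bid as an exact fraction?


Step 1: Dutch auctions are strategically equivalent to first-price auctions
Step 2: The equilibrium bid is b(v) = v*(n-1)/n
Step 3: b = 13/50 * 5/6
Step 4: b = 13/60

13/60


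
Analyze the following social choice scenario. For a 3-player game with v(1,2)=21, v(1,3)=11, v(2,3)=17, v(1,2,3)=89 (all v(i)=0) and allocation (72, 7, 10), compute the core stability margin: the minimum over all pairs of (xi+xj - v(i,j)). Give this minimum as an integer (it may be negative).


Step 1: Slack for coalition (1,2): x1+x2 - v12 = 79 - 21 = 58
Step 2: Slack for coalition (1,3): x1+x3 - v13 = 82 - 11 = 71
Step 3: Slack for coalition (2,3): x2+x3 - v23 = 17 - 17 = 0
Step 4: Minimum slack = min(58, 71, 0) = 0, attained by (2,3); no pair can gain by deviating, so the allocation is in the core

0


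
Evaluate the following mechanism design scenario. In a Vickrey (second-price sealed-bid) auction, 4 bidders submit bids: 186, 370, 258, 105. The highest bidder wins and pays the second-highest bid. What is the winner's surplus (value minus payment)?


Step 1: Sort bids in descending order: 370, 258, 186, 105
Step 2: The winning bid is the highest: 370
Step 3: The payment equals the second-highest bid: 258
Step 4: Surplus = winner's bid - payment = 370 - 258 = 112

112


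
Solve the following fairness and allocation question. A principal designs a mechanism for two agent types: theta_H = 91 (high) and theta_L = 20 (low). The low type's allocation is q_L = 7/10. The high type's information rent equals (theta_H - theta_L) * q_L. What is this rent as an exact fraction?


Step 1: theta_H - theta_L = 91 - 20 = 71
Step 2: Information rent = (theta_H - theta_L) * q_L
Step 3: = 71 * 7/10
Step 4: = 497/10

497/10


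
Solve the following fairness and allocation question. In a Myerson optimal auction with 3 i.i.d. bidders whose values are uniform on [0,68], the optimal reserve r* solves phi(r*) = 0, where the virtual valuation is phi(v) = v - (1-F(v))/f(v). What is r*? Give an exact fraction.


Step 1: For U[0,68], F(v) = v/68 and f(v) = 1/68
Step 2: phi(v) = v - (1 - v/68)/(1/68) = v - (68 - v) = 2v - 68
Step 3: Set phi(r*) = 0: 2r* - 68 = 0
Step 4: r* = 68/2 = 34 (the number of bidders n = 3 does not enter)

34


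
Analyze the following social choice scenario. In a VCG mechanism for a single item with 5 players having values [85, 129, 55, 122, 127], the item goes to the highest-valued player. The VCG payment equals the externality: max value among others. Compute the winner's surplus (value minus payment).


Step 1: The winner is the agent with the highest value: agent 1 with value 129
Step 2: Values of other agents: [85, 55, 122, 127]
Step 3: VCG payment = max of others' values = 127
Step 4: Surplus = 129 - 127 = 2

2


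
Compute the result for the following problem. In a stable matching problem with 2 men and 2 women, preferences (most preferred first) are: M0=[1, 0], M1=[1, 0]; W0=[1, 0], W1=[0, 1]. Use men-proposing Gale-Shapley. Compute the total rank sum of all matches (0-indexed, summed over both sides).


Step 1: Run Gale-Shapley (men propose, women hold best offer):
  M0 proposes to W1; she accepts
  M1 proposes to W1; rejected
  M1 proposes to W0; she accepts
Step 2: Final matching: W0-M1, W1-M0
Step 3: 0-indexed ranks (man's rank of his match, then woman's): 1 + 0 + 0 + 0
Step 4: Total rank sum = 1

1


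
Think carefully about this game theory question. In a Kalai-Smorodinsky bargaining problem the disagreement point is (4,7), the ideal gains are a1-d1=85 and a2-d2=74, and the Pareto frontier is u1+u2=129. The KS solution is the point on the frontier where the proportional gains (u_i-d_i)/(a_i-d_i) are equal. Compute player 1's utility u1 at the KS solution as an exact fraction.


Step 1: At the KS point, (u1-d1)/r1 = (u2-d2)/r2 = t and u1+u2 = 129
Step 2: u1 = d1 + r1*t and u2 = d2 + r2*t, so (d1 + r1*t) + (d2 + r2*t) = 129
Step 3: t = (129 - 4 - 7)/(85 + 74) = 118/159
Step 4: u1 = d1 + r1*t = 4 + 85 * 118/159 = 10666/159
Step 5: (Check: u2 = d2 + r2*t = 9845/159; u1+u2 = 10666/159 + 9845/159 = 129, on the frontier.)

10666/159


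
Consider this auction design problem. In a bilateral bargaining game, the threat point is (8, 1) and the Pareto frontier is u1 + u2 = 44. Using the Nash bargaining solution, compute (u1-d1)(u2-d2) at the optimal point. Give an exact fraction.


Step 1: The Nash solution splits surplus symmetrically above the disagreement point
Step 2: u1 = (total + d1 - d2)/2 = (44 + 8 - 1)/2 = 51/2
Step 3: u2 = (total - d1 + d2)/2 = (44 - 8 + 1)/2 = 37/2
Step 4: Nash product = (51/2 - 8) * (37/2 - 1)
Step 5: = 35/2 * 35/2 = 1225/4

1225/4


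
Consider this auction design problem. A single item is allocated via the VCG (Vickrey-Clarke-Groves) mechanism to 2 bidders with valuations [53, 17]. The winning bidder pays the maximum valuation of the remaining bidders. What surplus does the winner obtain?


Step 1: The winner is the agent with the highest value: agent 0 with value 53
Step 2: Values of other agents: [17]
Step 3: VCG payment = max of others' values = 17
Step 4: Surplus = 53 - 17 = 36

36


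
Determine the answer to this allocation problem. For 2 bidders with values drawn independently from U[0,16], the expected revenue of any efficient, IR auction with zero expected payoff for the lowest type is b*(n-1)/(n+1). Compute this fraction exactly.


Step 1: By Revenue Equivalence, expected revenue = b*(n-1)/(n+1)
Step 2: Substituting n = 2, b = 16
Step 3: Revenue = 16*(2-1)/(2+1) = 16*1/3
Step 4: Revenue = 16/3

16/3


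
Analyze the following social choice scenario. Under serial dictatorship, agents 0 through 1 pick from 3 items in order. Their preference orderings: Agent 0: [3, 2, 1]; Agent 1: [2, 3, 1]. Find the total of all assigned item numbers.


Step 1: Agent 0 picks item 3
Step 2: Agent 1 picks item 2
Step 3: Sum = 3 + 2 = 5

5


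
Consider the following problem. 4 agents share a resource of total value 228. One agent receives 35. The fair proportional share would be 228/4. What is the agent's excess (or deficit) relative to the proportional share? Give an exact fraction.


Step 1: Proportional share = 228/4 = 57
Step 2: Agent's actual allocation = 35
Step 3: Excess = 35 - 57 = -22

-22


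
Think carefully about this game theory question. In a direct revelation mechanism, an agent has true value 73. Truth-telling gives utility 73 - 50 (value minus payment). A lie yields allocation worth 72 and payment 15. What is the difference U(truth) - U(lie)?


Step 1: U(truth) = value - payment = 73 - 50 = 23
Step 2: U(lie) = allocation - payment = 72 - 15 = 57
Step 3: IC gap = 23 - 57 = -34

-34


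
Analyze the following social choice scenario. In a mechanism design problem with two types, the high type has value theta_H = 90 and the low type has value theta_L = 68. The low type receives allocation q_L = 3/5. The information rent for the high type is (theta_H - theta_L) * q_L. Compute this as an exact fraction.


Step 1: theta_H - theta_L = 90 - 68 = 22
Step 2: Information rent = (theta_H - theta_L) * q_L
Step 3: = 22 * 3/5
Step 4: = 66/5

66/5


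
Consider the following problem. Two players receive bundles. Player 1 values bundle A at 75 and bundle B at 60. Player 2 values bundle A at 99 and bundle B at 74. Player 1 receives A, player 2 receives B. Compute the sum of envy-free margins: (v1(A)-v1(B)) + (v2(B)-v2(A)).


Step 1: Player 1's margin = v1(A) - v1(B) = 75 - 60 = 15
Step 2: Player 2's margin = v2(B) - v2(A) = 74 - 99 = -25
Step 3: Total margin = 15 + -25 = -10

-10


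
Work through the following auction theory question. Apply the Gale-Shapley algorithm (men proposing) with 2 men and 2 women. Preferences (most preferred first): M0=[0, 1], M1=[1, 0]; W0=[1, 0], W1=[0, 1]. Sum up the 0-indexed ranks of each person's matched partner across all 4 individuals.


Step 1: Run Gale-Shapley (men propose, women hold best offer):
  M0 proposes to W0; she accepts
  M1 proposes to W1; she accepts
Step 2: Final matching: W0-M0, W1-M1
Step 3: 0-indexed ranks (man's rank of his match, then woman's): 0 + 1 + 0 + 1
Step 4: Total rank sum = 2

2


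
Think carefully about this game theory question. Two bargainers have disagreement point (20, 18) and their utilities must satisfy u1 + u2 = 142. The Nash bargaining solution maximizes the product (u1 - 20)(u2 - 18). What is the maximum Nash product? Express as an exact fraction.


Step 1: The Nash solution splits surplus symmetrically above the disagreement point
Step 2: u1 = (total + d1 - d2)/2 = (142 + 20 - 18)/2 = 72
Step 3: u2 = (total - d1 + d2)/2 = (142 - 20 + 18)/2 = 70
Step 4: Nash product = (72 - 20) * (70 - 18)
Step 5: = 52 * 52 = 2704

2704


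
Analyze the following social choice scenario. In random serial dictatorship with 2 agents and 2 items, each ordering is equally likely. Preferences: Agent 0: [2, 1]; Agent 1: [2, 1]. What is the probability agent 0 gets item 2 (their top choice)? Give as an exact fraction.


Step 1: Agent 0 wants item 2
Step 2: There are 2 possible orderings of agents
Step 3: In 1 orderings, agent 0 gets item 2
Step 4: Probability = 1/2

1/2


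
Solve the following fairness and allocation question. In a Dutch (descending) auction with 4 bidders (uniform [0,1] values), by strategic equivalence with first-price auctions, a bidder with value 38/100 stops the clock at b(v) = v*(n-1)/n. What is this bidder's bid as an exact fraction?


Step 1: Dutch auctions are strategically equivalent to first-price auctions
Step 2: The equilibrium bid is b(v) = v*(n-1)/n
Step 3: b = 19/50 * 3/4
Step 4: b = 57/200

57/200


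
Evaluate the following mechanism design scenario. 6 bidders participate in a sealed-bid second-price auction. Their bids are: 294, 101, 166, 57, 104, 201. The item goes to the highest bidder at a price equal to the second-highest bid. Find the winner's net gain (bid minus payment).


Step 1: Sort bids in descending order: 294, 201, 166, 104, 101, 57
Step 2: The winning bid is the highest: 294
Step 3: The payment equals the second-highest bid: 201
Step 4: Surplus = winner's bid - payment = 294 - 201 = 93

93


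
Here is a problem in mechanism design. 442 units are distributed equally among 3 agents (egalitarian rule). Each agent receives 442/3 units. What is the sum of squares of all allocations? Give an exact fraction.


Step 1: Each agent's share = 442/3
Step 2: Square of each share = (442/3)^2 = 195364/9
Step 3: Sum of squares = 3 * 195364/9 = 195364/3

195364/3


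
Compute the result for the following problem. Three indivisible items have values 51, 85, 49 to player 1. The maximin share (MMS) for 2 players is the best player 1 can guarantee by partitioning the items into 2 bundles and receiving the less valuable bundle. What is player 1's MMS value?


Step 1: Item values = 51, 85, 49
Step 2: Enumerate all 2-bundle partitions and take the smaller bundle:
  Partition 1: {51} vs {85,49} -> bundles 51, 134; min = 51
  Partition 2: {85} vs {51,49} -> bundles 85, 100; min = 85
  Partition 3: {49} vs {51,85} -> bundles 49, 136; min = 49
Step 3: MMS = max(51, 85, 49) = 85

85


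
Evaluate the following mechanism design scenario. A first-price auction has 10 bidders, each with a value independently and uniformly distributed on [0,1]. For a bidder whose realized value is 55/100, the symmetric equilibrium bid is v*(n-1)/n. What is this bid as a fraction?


Step 1: The symmetric BNE bidding function is b(v) = v * (n-1) / n
Step 2: Substitute v = 11/20 and n = 10
Step 3: b = 11/20 * 9/10
Step 4: b = 99/200

99/200


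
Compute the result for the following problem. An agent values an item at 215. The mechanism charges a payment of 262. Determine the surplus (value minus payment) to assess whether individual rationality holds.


Step 1: Surplus = value - payment = 215 - 262 = -47
Step 2: IR is violated (surplus < 0)

-47


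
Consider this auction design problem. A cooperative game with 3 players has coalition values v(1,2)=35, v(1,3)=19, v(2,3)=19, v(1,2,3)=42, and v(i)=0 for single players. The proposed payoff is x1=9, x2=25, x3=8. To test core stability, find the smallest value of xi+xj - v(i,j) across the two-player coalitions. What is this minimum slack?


Step 1: Slack for coalition (1,2): x1+x2 - v12 = 34 - 35 = -1
Step 2: Slack for coalition (1,3): x1+x3 - v13 = 17 - 19 = -2
Step 3: Slack for coalition (2,3): x2+x3 - v23 = 33 - 19 = 14
Step 4: Minimum slack = min(-1, -2, 14) = -2, attained by (1,3); coalition (1,3) can block (slack < 0), so the allocation is not in the core

-2


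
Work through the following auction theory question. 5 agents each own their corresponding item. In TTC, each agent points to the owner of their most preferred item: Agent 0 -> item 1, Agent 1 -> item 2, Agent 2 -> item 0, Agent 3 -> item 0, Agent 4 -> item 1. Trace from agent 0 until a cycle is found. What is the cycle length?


Step 1: Trace the pointer graph from agent 0: 0 -> 1 -> 2 -> 0
Step 2: A cycle is detected when we revisit agent 0
Step 3: The cycle is: 0 -> 1 -> 2 -> 0
Step 4: Cycle length = 3

3


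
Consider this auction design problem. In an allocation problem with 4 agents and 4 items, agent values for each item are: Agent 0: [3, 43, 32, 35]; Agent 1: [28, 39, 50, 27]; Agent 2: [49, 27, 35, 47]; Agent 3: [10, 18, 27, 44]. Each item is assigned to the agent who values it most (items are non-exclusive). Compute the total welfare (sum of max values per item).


Step 1: For each item, find the maximum value among all agents.
Step 2: Item 0 -> Agent 2 (value 49)
Step 3: Item 1 -> Agent 0 (value 43)
Step 4: Item 2 -> Agent 1 (value 50)
Step 5: Item 3 -> Agent 2 (value 47)
Step 6: Total welfare = 49 + 43 + 50 + 47 = 189

189


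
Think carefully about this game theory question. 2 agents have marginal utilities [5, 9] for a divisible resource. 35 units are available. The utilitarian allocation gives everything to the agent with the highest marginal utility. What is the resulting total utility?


Step 1: The marginal utilities are [5, 9]
Step 2: The highest marginal utility is 9
Step 3: All 35 units go to that agent
Step 4: Total utility = 9 * 35 = 315

315


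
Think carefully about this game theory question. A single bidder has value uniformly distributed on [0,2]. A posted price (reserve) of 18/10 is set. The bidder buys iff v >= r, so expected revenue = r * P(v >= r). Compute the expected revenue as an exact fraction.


Step 1: Posted price r = 9/5, value support [0,2]
Step 2: P(v >= r) = (2 - 9/5)/2 = 1/10
Step 3: Expected revenue = r * P(v >= r) = 9/5 * 1/10
Step 4: Revenue = 9/50

9/50


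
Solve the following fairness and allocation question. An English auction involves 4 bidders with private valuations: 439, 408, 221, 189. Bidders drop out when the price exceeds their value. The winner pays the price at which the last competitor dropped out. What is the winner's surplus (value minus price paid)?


Step 1: Identify the highest value: 439
Step 2: Identify the second-highest value: 408
Step 3: The final price = second-highest value = 408
Step 4: Surplus = 439 - 408 = 31

31


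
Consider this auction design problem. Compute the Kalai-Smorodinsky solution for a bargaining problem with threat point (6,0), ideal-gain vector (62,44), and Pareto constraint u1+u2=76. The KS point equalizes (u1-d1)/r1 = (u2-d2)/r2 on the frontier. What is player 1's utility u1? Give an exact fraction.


Step 1: At the KS point, (u1-d1)/r1 = (u2-d2)/r2 = t and u1+u2 = 76
Step 2: u1 = d1 + r1*t and u2 = d2 + r2*t, so (d1 + r1*t) + (d2 + r2*t) = 76
Step 3: t = (76 - 6 - 0)/(62 + 44) = 70/106 = 35/53
Step 4: u1 = d1 + r1*t = 6 + 62 * 35/53 = 2488/53
Step 5: (Check: u2 = d2 + r2*t = 1540/53; u1+u2 = 2488/53 + 1540/53 = 76, on the frontier.)

2488/53


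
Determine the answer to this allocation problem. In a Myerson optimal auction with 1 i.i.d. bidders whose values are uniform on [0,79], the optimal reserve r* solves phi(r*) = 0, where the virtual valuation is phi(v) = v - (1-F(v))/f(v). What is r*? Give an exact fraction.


Step 1: For U[0,79], F(v) = v/79 and f(v) = 1/79
Step 2: phi(v) = v - (1 - v/79)/(1/79) = v - (79 - v) = 2v - 79
Step 3: Set phi(r*) = 0: 2r* - 79 = 0
Step 4: r* = 79/2 (the number of bidders n = 1 does not enter)

79/2


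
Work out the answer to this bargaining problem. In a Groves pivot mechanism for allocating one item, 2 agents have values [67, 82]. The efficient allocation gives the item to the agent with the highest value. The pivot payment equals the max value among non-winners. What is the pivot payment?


Step 1: The efficient winner is agent 1 with value 82
Step 2: Other agents' values: [67]
Step 3: Pivot payment = max(others) = 67
Step 4: The winner pays 67

67


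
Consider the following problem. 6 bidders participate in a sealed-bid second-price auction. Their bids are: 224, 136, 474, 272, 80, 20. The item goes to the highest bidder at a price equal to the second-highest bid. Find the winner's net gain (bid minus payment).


Step 1: Sort bids in descending order: 474, 272, 224, 136, 80, 20
Step 2: The winning bid is the highest: 474
Step 3: The payment equals the second-highest bid: 272
Step 4: Surplus = winner's bid - payment = 474 - 272 = 202

202


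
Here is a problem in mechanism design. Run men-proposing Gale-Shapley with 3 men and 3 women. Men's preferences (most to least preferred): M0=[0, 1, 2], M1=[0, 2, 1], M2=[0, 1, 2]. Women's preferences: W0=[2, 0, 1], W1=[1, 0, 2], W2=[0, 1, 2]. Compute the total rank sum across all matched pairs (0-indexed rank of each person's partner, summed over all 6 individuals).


Step 1: Run Gale-Shapley (men propose, women hold best offer):
  M0 proposes to W0; she accepts
  M1 proposes to W0; rejected
  M1 proposes to W2; she accepts
  M2 proposes to W0; she switches from M0
  M0 proposes to W1; she accepts
Step 2: Final matching: W0-M2, W1-M0, W2-M1
Step 3: 0-indexed ranks (man's rank of his match, then woman's): 0 + 0 + 1 + 1 + 1 + 1
Step 4: Total rank sum = 4

4


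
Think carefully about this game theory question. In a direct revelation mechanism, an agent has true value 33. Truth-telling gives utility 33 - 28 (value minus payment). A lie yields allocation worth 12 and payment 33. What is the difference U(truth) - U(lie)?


Step 1: U(truth) = value - payment = 33 - 28 = 5
Step 2: U(lie) = allocation - payment = 12 - 33 = -21
Step 3: IC gap = 5 - (-21) = 26

26


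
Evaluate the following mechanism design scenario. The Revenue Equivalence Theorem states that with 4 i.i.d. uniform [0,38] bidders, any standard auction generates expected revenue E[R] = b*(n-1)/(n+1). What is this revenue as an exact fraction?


Step 1: By Revenue Equivalence, expected revenue = b*(n-1)/(n+1)
Step 2: Substituting n = 4, b = 38
Step 3: Revenue = 38*(4-1)/(4+1) = 38*3/5
Step 4: Revenue = 114/5

114/5


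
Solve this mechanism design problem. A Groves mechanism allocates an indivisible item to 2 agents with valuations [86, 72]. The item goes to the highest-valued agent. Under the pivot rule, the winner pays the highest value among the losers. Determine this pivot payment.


Step 1: The efficient winner is agent 0 with value 86
Step 2: Other agents' values: [72]
Step 3: Pivot payment = max(others) = 72
Step 4: The winner pays 72

72


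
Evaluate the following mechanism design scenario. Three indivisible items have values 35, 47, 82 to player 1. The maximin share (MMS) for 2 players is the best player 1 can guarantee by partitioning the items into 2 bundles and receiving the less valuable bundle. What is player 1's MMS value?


Step 1: Item values = 35, 47, 82
Step 2: Enumerate all 2-bundle partitions and take the smaller bundle:
  Partition 1: {35} vs {47,82} -> bundles 35, 129; min = 35
  Partition 2: {47} vs {35,82} -> bundles 47, 117; min = 47
  Partition 3: {82} vs {35,47} -> bundles 82, 82; min = 82
Step 3: MMS = max(35, 47, 82) = 82

82


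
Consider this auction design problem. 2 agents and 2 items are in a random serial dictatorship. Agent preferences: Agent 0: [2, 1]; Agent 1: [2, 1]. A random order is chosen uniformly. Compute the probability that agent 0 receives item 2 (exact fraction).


Step 1: Agent 0 wants item 2
Step 2: There are 2 possible orderings of agents
Step 3: In 1 orderings, agent 0 gets item 2
Step 4: Probability = 1/2

1/2


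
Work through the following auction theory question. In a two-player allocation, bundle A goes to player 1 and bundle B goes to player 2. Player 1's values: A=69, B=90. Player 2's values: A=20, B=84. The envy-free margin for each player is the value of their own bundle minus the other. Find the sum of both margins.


Step 1: Player 1's margin = v1(A) - v1(B) = 69 - 90 = -21
Step 2: Player 2's margin = v2(B) - v2(A) = 84 - 20 = 64
Step 3: Total margin = -21 + 64 = 43

43


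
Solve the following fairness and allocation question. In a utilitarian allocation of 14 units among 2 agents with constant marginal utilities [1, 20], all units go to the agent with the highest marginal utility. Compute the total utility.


Step 1: The marginal utilities are [1, 20]
Step 2: The highest marginal utility is 20
Step 3: All 14 units go to that agent
Step 4: Total utility = 20 * 14 = 280

280


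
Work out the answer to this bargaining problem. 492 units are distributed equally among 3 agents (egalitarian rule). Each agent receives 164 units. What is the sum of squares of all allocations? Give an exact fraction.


Step 1: Each agent's share = 492/3 = 164
Step 2: Square of each share = (164)^2 = 26896
Step 3: Sum of squares = 3 * 26896 = 80688

80688


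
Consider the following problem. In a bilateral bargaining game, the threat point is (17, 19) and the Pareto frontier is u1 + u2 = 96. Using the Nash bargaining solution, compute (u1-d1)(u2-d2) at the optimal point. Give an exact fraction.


Step 1: The Nash solution splits surplus symmetrically above the disagreement point
Step 2: u1 = (total + d1 - d2)/2 = (96 + 17 - 19)/2 = 47
Step 3: u2 = (total - d1 + d2)/2 = (96 - 17 + 19)/2 = 49
Step 4: Nash product = (47 - 17) * (49 - 19)
Step 5: = 30 * 30 = 900

900


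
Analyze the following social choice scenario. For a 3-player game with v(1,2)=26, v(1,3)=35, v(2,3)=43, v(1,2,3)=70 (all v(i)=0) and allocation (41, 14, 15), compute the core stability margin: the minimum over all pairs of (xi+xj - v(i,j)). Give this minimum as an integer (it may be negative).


Step 1: Slack for coalition (1,2): x1+x2 - v12 = 55 - 26 = 29
Step 2: Slack for coalition (1,3): x1+x3 - v13 = 56 - 35 = 21
Step 3: Slack for coalition (2,3): x2+x3 - v23 = 29 - 43 = -14
Step 4: Minimum slack = min(29, 21, -14) = -14, attained by (2,3); coalition (2,3) can block (slack < 0), so the allocation is not in the core

-14


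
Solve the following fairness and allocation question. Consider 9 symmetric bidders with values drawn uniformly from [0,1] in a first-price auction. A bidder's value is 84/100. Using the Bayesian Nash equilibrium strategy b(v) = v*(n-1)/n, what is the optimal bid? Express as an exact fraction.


Step 1: The symmetric BNE bidding function is b(v) = v * (n-1) / n
Step 2: Substitute v = 21/25 and n = 9
Step 3: b = 21/25 * 8/9
Step 4: b = 56/75

56/75


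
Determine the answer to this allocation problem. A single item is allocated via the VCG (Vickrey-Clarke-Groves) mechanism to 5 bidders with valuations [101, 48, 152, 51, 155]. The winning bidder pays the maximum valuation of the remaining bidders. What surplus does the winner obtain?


Step 1: The winner is the agent with the highest value: agent 4 with value 155
Step 2: Values of other agents: [101, 48, 152, 51]
Step 3: VCG payment = max of others' values = 152
Step 4: Surplus = 155 - 152 = 3

3


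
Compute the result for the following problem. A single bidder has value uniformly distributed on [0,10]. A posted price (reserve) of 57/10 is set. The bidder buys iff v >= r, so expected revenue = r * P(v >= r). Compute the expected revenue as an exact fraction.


Step 1: Posted price r = 57/10, value support [0,10]
Step 2: P(v >= r) = (10 - 57/10)/10 = 43/100
Step 3: Expected revenue = r * P(v >= r) = 57/10 * 43/100
Step 4: Revenue = 2451/1000

2451/1000


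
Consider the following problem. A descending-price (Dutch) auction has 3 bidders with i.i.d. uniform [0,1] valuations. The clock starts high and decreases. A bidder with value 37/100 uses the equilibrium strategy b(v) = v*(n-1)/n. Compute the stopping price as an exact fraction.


Step 1: Dutch auctions are strategically equivalent to first-price auctions
Step 2: The equilibrium bid is b(v) = v*(n-1)/n
Step 3: b = 37/100 * 2/3
Step 4: b = 37/150

37/150
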